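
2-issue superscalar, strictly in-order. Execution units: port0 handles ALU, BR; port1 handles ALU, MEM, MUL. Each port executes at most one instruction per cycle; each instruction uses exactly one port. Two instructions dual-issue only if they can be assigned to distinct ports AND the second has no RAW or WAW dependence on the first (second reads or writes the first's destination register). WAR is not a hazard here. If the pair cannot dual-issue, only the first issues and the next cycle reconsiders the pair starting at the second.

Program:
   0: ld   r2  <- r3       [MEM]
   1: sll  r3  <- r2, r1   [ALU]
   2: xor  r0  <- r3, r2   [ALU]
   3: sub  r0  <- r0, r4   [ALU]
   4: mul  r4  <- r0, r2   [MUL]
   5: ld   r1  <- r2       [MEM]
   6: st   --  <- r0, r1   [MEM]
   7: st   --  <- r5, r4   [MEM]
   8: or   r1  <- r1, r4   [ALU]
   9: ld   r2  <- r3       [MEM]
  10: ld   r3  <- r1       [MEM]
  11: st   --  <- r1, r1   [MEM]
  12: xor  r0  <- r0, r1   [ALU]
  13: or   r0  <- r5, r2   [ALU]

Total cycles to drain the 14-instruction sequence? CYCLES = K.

#0 head=0: ld i0 RAW r2
#1 head=1: sll i1 RAW r3
#2 head=2: xor i2 RAW+WAW r0
#3 head=3: sub i3 RAW r0
#4 head=4: mul i4 no-port MUL/MEM
#5 head=5: ld i5 no-port MEM/MEM
#6 head=6: st i6 no-port MEM/MEM
#7 head=7: st;or i7+i8 pair
#8 head=9: ld i9 no-port MEM/MEM
#9 head=10: ld i10 no-port MEM/MEM
#10 head=11: st;xor i11+i12 pair
#11 head=13: or i13 tail

CYCLES = 12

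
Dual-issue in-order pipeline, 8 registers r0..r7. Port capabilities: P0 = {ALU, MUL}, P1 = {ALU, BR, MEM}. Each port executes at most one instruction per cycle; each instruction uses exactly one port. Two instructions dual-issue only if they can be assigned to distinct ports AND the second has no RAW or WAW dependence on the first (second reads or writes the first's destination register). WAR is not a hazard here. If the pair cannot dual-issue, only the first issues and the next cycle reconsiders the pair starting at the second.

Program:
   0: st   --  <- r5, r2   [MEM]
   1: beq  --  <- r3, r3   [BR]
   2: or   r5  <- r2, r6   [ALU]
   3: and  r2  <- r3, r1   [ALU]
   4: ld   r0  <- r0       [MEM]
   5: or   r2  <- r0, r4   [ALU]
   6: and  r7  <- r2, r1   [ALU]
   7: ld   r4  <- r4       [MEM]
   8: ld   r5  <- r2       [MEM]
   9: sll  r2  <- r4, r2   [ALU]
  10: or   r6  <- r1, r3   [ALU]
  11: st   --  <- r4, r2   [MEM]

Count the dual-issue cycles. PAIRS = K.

c0: i0 st  no-port MEM/BR
c1: i1&i2 beq/or  pair
c2: i3&i4 and/ld  pair
c3: i5 or  RAW r2
c4: i6&i7 and/ld  pair
c5: i8&i9 ld/sll  pair
c6: i10&i11 or/st  pair

PAIRS = 5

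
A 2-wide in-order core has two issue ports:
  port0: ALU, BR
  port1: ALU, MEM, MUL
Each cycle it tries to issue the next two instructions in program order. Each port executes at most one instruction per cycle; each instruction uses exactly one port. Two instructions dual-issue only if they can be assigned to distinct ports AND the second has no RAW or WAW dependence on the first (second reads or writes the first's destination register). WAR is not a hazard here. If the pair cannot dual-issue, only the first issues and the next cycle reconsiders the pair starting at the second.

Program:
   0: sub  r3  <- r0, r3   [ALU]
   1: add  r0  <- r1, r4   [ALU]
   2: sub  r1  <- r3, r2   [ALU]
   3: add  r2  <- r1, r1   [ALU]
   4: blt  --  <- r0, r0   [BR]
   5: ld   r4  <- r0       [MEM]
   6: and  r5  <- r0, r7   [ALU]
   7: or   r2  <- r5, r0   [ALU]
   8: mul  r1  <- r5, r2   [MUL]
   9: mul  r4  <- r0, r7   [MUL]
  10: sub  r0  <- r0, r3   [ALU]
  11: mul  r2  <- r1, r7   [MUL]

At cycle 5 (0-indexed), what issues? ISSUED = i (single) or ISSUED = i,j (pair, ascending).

ISSUED = 8

[0] i0+i1  sub.ALU+add.ALU  -- dual
[1] i2  sub.ALU  -- RAW r1
[2] i3+i4  add.ALU+blt.BR  -- dual
[3] i5+i6  ld.MEM+and.ALU  -- dual
[4] i7  or.ALU  -- RAW r2
[5] i8  mul.MUL  -- no-port MUL/MUL
[6] i9+i10  mul.MUL+sub.ALU  -- dual
[7] i11  mul.MUL  -- tail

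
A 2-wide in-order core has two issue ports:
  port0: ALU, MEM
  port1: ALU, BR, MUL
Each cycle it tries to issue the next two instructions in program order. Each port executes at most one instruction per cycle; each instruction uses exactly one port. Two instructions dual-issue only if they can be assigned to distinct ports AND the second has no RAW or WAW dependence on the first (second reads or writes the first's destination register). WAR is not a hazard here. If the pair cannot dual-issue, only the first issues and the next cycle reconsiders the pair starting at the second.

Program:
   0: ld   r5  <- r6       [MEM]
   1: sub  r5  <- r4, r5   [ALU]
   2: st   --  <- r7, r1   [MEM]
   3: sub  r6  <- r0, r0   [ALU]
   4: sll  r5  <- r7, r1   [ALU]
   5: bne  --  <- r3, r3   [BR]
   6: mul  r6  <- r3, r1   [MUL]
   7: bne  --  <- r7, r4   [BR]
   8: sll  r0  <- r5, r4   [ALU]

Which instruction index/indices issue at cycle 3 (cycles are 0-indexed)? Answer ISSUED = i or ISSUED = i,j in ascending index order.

0. ld @i0  | RAW+WAW r5
1. sub;st @i1+i2  | dual
2. sub;sll @i3+i4  | dual
3. bne @i5  | no-port BR/MUL
4. mul @i6  | no-port MUL/BR
5. bne;sll @i7+i8  | dual

ISSUED = 5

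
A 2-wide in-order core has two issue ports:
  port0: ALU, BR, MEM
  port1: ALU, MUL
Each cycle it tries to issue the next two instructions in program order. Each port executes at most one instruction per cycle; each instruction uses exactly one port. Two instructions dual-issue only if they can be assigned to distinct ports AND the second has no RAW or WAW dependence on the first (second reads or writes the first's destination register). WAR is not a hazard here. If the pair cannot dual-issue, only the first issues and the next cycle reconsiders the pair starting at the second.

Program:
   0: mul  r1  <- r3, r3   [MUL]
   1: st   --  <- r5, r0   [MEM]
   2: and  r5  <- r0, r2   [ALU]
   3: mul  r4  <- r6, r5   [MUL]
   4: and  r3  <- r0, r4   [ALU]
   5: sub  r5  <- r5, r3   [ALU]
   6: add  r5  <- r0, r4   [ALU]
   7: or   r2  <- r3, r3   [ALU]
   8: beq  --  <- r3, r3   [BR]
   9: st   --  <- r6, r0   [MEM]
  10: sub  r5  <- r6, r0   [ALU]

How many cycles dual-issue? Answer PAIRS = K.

t=0 i0,i1:mul st ; 2-wide
t=1 i2:and ; RAW r5
t=2 i3:mul ; RAW r4
t=3 i4:and ; RAW r3
t=4 i5:sub ; WAW r5
t=5 i6,i7:add or ; 2-wide
t=6 i8:beq ; no-port BR/MEM
t=7 i9,i10:st sub ; 2-wide

PAIRS = 3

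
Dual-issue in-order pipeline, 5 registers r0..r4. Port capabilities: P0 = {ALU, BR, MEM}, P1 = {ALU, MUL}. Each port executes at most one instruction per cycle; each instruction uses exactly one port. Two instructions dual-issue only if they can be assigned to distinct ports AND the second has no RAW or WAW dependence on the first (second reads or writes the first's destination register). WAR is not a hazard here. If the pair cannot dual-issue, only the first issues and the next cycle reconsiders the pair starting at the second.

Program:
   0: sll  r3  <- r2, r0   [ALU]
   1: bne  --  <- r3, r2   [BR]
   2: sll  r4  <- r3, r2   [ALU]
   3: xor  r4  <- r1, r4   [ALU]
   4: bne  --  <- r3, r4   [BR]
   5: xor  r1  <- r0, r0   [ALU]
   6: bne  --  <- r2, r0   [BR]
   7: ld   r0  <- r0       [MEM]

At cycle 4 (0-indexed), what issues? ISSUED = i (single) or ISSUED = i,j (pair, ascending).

ISSUED = 6

[0] i0  sll.ALU  -- RAW r3
[1] i1&i2  bne.BR sll.ALU  -- 2-wide
[2] i3  xor.ALU  -- RAW r4
[3] i4&i5  bne.BR xor.ALU  -- 2-wide
[4] i6  bne.BR  -- no-port BR/MEM
[5] i7  ld.MEM  -- tail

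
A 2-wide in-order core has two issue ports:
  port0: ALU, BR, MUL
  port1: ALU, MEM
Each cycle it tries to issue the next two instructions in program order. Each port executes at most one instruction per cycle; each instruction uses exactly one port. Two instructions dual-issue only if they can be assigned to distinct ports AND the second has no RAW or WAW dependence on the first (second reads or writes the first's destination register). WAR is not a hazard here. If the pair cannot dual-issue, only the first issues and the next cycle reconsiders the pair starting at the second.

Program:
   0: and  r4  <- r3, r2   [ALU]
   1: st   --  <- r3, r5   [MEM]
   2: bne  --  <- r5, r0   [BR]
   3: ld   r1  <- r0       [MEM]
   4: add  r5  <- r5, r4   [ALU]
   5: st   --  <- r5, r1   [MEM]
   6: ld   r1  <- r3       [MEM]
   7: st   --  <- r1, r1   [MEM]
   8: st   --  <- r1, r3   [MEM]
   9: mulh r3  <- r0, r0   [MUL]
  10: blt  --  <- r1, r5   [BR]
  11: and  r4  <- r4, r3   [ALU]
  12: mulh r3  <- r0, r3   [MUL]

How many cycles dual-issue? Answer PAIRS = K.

PAIRS = 4

[0] i0&i1  and st  -- pair
[1] i2&i3  bne ld  -- pair
[2] i4  add  -- RAW r5
[3] i5  st  -- no-port MEM/MEM
[4] i6  ld  -- no-port MEM/MEM
[5] i7  st  -- no-port MEM/MEM
[6] i8&i9  st mulh  -- pair
[7] i10&i11  blt and  -- pair
[8] i12  mulh  -- tail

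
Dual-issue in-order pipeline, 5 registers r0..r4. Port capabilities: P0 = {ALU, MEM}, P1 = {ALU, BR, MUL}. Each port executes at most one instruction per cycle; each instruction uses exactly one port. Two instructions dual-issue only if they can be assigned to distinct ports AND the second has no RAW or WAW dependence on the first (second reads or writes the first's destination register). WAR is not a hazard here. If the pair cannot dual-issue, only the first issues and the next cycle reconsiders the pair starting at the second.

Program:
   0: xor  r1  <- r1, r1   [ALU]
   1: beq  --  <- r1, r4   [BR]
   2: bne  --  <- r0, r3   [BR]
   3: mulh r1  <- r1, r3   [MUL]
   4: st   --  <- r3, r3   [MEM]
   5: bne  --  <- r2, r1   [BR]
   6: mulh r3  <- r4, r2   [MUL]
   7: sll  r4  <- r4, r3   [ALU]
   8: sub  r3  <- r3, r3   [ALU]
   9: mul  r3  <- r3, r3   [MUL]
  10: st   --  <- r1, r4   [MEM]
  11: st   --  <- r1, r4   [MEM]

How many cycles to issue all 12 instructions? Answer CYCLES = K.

t=0 i0:xor ; RAW r1
t=1 i1:beq ; no-port BR/BR
t=2 i2:bne ; no-port BR/MUL
t=3 i3/i4:mulh/st ; dual
t=4 i5:bne ; no-port BR/MUL
t=5 i6:mulh ; RAW r3
t=6 i7/i8:sll/sub ; dual
t=7 i9/i10:mul/st ; dual
t=8 i11:st ; tail

CYCLES = 9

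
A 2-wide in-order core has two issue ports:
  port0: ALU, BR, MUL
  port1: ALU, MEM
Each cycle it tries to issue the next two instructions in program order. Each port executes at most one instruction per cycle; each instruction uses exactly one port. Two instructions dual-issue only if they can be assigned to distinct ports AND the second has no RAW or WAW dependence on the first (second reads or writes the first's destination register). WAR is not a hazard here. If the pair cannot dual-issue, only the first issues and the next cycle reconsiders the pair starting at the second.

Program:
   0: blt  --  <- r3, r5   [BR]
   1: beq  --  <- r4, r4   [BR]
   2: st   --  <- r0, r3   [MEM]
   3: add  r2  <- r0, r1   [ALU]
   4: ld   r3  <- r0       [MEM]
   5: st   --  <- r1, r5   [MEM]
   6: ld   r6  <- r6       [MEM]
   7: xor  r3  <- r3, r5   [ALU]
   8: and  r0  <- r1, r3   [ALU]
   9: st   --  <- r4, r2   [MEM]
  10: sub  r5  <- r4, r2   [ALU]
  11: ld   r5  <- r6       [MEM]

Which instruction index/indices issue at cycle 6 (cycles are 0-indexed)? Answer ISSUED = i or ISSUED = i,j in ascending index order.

ISSUED = 10

t=0 i0:blt.BR ; no-port BR/BR
t=1 i1/i2:beq.BR st.MEM ; dual
t=2 i3/i4:add.ALU ld.MEM ; dual
t=3 i5:st.MEM ; no-port MEM/MEM
t=4 i6/i7:ld.MEM xor.ALU ; dual
t=5 i8/i9:and.ALU st.MEM ; dual
t=6 i10:sub.ALU ; WAW r5
t=7 i11:ld.MEM ; tail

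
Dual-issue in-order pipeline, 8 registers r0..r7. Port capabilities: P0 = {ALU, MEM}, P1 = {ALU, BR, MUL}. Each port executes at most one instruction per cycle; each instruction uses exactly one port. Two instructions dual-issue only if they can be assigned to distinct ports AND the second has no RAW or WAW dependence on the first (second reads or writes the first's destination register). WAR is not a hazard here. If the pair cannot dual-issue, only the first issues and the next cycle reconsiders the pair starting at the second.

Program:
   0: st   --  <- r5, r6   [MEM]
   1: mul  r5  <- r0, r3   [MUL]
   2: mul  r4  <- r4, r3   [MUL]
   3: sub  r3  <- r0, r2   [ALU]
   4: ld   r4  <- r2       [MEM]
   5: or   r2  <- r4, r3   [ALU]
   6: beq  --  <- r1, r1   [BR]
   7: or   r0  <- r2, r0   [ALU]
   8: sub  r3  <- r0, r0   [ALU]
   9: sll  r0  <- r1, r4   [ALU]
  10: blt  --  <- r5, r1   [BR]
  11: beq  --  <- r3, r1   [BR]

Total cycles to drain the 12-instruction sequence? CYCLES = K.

CYCLES = 8

  cy0 -> i0&i1 (st+mul) dual
  cy1 -> i2&i3 (mul+sub) dual
  cy2 -> i4 (ld) RAW r4
  cy3 -> i5&i6 (or+beq) dual
  cy4 -> i7 (or) RAW r0
  cy5 -> i8&i9 (sub+sll) dual
  cy6 -> i10 (blt) no-port BR/BR
  cy7 -> i11 (beq) tail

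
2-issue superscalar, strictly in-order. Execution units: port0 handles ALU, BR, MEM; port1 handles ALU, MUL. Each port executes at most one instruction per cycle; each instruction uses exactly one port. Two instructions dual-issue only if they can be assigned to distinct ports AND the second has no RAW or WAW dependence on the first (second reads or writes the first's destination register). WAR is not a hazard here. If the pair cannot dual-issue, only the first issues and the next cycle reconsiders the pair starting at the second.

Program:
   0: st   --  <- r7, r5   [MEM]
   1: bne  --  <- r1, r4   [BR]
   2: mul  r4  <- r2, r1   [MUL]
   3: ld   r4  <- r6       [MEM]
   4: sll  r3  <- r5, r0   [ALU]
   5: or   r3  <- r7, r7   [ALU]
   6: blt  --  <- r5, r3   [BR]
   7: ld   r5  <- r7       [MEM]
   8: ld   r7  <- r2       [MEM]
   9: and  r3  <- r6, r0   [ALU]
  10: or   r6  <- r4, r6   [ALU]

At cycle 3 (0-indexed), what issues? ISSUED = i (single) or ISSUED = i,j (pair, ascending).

ISSUED = 5

  cy0 -> i0 (st) no-port MEM/BR
  cy1 -> i1/i2 (bne mul) pair
  cy2 -> i3/i4 (ld sll) pair
  cy3 -> i5 (or) RAW r3
  cy4 -> i6 (blt) no-port BR/MEM
  cy5 -> i7 (ld) no-port MEM/MEM
  cy6 -> i8/i9 (ld and) pair
  cy7 -> i10 (or) tail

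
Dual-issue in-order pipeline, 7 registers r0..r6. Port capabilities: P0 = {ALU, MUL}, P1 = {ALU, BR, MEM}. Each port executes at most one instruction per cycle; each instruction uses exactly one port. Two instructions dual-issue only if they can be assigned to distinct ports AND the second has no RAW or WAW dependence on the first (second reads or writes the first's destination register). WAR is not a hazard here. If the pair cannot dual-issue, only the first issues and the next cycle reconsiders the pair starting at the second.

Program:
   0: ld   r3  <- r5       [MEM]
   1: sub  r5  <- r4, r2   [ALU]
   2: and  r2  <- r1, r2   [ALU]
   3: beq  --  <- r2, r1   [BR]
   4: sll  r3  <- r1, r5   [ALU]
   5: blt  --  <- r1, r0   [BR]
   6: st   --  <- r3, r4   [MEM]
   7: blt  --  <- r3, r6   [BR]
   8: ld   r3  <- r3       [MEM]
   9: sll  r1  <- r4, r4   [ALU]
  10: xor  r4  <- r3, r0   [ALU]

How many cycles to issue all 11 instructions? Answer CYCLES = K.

CYCLES = 8

  cy0 -> i0&i1 (ld/sub) dual
  cy1 -> i2 (and) RAW r2
  cy2 -> i3&i4 (beq/sll) dual
  cy3 -> i5 (blt) no-port BR/MEM
  cy4 -> i6 (st) no-port MEM/BR
  cy5 -> i7 (blt) no-port BR/MEM
  cy6 -> i8&i9 (ld/sll) dual
  cy7 -> i10 (xor) tail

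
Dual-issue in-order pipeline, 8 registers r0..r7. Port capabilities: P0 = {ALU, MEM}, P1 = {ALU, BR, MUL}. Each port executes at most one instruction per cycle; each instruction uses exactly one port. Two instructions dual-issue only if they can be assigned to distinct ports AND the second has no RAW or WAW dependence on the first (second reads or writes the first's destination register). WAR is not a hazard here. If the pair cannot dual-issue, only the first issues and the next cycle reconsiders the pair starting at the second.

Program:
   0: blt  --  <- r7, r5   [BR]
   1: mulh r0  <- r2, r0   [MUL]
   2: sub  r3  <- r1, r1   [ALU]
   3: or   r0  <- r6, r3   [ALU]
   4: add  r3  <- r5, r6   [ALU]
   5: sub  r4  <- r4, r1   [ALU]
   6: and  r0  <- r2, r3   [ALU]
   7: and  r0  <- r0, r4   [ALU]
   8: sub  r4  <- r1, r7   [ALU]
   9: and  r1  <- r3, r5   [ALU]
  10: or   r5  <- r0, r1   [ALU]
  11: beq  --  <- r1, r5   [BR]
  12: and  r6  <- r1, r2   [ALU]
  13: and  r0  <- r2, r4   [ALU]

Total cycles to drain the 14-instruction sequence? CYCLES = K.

CYCLES = 9

[0] i0  blt  -- no-port BR/MUL
[1] i1+i2  mulh sub  -- 2-wide
[2] i3+i4  or add  -- 2-wide
[3] i5+i6  sub and  -- 2-wide
[4] i7+i8  and sub  -- 2-wide
[5] i9  and  -- RAW r1
[6] i10  or  -- RAW r5
[7] i11+i12  beq and  -- 2-wide
[8] i13  and  -- tail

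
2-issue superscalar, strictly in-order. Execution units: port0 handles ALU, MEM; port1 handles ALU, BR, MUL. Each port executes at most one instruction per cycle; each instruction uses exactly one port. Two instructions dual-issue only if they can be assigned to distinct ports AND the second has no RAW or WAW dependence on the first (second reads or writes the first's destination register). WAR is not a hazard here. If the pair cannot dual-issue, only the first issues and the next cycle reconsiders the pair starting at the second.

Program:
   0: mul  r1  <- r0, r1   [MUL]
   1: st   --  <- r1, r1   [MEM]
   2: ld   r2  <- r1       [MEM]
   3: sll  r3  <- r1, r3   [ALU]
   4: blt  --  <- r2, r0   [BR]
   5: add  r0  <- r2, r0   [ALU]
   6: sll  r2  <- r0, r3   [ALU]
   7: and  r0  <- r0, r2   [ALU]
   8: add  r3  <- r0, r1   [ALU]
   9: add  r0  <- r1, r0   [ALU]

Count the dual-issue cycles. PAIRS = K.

PAIRS = 3

  cy0 -> i0 (mul) RAW r1
  cy1 -> i1 (st) no-port MEM/MEM
  cy2 -> i2,i3 (ld/sll) dual
  cy3 -> i4,i5 (blt/add) dual
  cy4 -> i6 (sll) RAW r2
  cy5 -> i7 (and) RAW r0
  cy6 -> i8,i9 (add/add) dual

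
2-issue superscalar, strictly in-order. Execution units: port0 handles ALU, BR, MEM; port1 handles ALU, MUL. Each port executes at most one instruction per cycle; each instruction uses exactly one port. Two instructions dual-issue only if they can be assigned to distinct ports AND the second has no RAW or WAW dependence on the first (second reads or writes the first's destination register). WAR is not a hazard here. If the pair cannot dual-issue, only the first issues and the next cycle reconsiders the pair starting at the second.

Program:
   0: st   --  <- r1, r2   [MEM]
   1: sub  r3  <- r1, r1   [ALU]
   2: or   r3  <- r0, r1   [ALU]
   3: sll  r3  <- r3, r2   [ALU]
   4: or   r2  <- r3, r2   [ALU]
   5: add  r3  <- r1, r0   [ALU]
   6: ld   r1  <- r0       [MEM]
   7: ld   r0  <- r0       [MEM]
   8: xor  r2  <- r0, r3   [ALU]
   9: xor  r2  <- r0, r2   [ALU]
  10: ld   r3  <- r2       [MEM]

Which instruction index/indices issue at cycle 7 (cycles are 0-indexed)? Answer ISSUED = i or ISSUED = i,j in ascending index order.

t=0 i0,i1:st sub ; dual
t=1 i2:or ; RAW+WAW r3
t=2 i3:sll ; RAW r3
t=3 i4,i5:or add ; dual
t=4 i6:ld ; no-port MEM/MEM
t=5 i7:ld ; RAW r0
t=6 i8:xor ; RAW+WAW r2
t=7 i9:xor ; RAW r2
t=8 i10:ld ; tail

ISSUED = 9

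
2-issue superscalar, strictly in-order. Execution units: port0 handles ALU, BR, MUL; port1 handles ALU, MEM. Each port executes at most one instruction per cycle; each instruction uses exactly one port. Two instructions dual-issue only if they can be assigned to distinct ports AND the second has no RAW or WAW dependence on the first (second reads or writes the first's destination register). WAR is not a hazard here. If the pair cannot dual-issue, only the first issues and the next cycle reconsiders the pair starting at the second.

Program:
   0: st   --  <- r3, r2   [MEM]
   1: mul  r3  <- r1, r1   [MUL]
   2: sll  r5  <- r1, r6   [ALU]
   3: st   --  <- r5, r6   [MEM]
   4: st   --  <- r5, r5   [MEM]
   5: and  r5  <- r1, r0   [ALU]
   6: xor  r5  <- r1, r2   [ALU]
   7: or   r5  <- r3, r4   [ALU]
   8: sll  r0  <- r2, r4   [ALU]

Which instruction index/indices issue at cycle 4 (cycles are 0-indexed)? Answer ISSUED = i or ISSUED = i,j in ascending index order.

#0 head=0: st.MEM;mul.MUL i0&i1 dual
#1 head=2: sll.ALU i2 RAW r5
#2 head=3: st.MEM i3 no-port MEM/MEM
#3 head=4: st.MEM;and.ALU i4&i5 dual
#4 head=6: xor.ALU i6 WAW r5
#5 head=7: or.ALU;sll.ALU i7&i8 dual

ISSUED = 6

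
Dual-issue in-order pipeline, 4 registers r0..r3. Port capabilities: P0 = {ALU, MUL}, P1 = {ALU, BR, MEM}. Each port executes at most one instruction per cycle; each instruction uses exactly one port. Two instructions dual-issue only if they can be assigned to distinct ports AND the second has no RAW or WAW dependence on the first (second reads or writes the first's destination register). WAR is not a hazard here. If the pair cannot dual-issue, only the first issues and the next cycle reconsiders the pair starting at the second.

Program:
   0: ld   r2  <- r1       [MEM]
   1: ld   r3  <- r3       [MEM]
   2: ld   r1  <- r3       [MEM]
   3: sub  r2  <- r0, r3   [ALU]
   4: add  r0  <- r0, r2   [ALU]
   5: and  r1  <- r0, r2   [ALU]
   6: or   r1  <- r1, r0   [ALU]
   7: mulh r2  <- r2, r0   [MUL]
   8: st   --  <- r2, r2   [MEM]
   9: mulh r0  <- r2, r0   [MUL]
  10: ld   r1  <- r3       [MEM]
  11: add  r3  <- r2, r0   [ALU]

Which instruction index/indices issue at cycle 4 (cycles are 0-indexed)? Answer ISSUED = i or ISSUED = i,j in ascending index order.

  cy0 -> i0 (ld.MEM) no-port MEM/MEM
  cy1 -> i1 (ld.MEM) no-port MEM/MEM
  cy2 -> i2&i3 (ld.MEM+sub.ALU) 2-wide
  cy3 -> i4 (add.ALU) RAW r0
  cy4 -> i5 (and.ALU) RAW+WAW r1
  cy5 -> i6&i7 (or.ALU+mulh.MUL) 2-wide
  cy6 -> i8&i9 (st.MEM+mulh.MUL) 2-wide
  cy7 -> i10&i11 (ld.MEM+add.ALU) 2-wide

ISSUED = 5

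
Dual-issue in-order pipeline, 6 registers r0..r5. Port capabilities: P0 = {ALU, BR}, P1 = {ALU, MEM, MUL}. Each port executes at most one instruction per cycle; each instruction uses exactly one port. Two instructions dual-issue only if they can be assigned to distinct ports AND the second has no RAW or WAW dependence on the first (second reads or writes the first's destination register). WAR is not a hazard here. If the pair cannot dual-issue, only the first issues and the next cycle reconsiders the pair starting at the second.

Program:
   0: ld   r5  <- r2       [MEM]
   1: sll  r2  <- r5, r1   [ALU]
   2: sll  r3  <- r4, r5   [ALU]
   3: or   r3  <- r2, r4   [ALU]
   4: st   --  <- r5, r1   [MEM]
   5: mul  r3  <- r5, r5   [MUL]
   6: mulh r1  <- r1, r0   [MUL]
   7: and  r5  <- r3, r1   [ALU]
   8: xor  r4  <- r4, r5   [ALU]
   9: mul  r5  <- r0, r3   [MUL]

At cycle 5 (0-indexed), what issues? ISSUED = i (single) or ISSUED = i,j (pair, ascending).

ISSUED = 7

c0: i0 ld.MEM  RAW r5
c1: i1/i2 sll.ALU;sll.ALU  dual
c2: i3/i4 or.ALU;st.MEM  dual
c3: i5 mul.MUL  no-port MUL/MUL
c4: i6 mulh.MUL  RAW r1
c5: i7 and.ALU  RAW r5
c6: i8/i9 xor.ALU;mul.MUL  dual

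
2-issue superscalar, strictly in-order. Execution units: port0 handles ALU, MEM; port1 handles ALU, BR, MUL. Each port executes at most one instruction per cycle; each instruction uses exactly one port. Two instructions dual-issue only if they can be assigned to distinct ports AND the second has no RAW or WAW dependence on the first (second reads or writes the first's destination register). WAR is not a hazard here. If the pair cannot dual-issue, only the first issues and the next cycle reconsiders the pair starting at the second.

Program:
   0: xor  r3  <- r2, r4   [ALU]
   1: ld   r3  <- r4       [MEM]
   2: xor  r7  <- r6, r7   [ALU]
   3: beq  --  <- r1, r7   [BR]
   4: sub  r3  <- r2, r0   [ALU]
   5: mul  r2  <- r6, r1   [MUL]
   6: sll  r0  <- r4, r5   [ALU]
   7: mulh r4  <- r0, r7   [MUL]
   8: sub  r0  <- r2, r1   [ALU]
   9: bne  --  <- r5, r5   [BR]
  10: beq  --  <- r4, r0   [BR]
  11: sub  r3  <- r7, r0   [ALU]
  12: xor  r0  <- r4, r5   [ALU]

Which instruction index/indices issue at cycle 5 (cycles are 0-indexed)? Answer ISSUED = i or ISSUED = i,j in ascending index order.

ISSUED = 9

c0: i0 xor.ALU  WAW r3
c1: i1&i2 ld.MEM xor.ALU  2-wide
c2: i3&i4 beq.BR sub.ALU  2-wide
c3: i5&i6 mul.MUL sll.ALU  2-wide
c4: i7&i8 mulh.MUL sub.ALU  2-wide
c5: i9 bne.BR  no-port BR/BR
c6: i10&i11 beq.BR sub.ALU  2-wide
c7: i12 xor.ALU  tail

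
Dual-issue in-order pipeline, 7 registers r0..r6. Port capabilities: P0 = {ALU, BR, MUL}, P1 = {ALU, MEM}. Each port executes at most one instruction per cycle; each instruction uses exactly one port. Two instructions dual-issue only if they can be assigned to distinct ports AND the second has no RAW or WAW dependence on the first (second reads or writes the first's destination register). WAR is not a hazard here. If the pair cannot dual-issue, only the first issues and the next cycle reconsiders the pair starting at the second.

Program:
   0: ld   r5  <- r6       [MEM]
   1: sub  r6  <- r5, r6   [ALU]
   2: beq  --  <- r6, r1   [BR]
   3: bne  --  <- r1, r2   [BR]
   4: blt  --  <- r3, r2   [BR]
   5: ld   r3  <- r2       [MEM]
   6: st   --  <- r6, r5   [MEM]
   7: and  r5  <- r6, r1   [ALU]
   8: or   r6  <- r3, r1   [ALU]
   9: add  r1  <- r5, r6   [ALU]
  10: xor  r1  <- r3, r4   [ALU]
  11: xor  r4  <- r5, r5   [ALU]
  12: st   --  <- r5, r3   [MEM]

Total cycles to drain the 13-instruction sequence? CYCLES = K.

CYCLES = 10

#0 head=0: ld i0 RAW r5
#1 head=1: sub i1 RAW r6
#2 head=2: beq i2 no-port BR/BR
#3 head=3: bne i3 no-port BR/BR
#4 head=4: blt ld i4/i5 pair
#5 head=6: st and i6/i7 pair
#6 head=8: or i8 RAW r6
#7 head=9: add i9 WAW r1
#8 head=10: xor xor i10/i11 pair
#9 head=12: st i12 tail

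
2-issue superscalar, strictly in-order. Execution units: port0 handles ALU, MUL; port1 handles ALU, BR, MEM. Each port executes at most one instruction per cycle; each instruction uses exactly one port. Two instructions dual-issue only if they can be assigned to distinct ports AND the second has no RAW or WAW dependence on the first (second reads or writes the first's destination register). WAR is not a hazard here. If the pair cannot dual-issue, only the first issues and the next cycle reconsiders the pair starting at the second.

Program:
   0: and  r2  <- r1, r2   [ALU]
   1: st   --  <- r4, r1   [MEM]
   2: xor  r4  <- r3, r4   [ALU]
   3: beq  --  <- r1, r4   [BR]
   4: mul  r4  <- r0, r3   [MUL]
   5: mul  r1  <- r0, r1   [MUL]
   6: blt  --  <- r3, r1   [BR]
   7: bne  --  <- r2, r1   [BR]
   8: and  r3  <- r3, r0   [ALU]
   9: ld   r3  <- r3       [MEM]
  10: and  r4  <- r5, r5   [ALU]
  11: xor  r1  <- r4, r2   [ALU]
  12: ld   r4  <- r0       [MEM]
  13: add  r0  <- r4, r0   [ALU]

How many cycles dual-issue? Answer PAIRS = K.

[0] i0&i1  and st  -- dual
[1] i2  xor  -- RAW r4
[2] i3&i4  beq mul  -- dual
[3] i5  mul  -- RAW r1
[4] i6  blt  -- no-port BR/BR
[5] i7&i8  bne and  -- dual
[6] i9&i10  ld and  -- dual
[7] i11&i12  xor ld  -- dual
[8] i13  add  -- tail

PAIRS = 5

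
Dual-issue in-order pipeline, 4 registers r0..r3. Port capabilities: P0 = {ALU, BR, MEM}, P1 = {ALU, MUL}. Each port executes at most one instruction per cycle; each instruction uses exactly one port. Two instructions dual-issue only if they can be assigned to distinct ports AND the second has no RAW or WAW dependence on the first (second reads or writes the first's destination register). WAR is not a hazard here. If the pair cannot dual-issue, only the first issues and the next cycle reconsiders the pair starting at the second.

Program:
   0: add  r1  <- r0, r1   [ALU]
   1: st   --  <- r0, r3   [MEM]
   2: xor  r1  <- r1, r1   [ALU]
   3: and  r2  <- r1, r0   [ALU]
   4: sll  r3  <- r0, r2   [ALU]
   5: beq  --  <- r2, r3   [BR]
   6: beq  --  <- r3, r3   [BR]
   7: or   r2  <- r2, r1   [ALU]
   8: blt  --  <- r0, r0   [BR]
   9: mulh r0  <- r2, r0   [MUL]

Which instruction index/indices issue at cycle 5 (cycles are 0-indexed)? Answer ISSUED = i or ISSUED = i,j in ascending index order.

ISSUED = 6,7

[0] i0&i1  add.ALU;st.MEM  -- 2-wide
[1] i2  xor.ALU  -- RAW r1
[2] i3  and.ALU  -- RAW r2
[3] i4  sll.ALU  -- RAW r3
[4] i5  beq.BR  -- no-port BR/BR
[5] i6&i7  beq.BR;or.ALU  -- 2-wide
[6] i8&i9  blt.BR;mulh.MUL  -- 2-wide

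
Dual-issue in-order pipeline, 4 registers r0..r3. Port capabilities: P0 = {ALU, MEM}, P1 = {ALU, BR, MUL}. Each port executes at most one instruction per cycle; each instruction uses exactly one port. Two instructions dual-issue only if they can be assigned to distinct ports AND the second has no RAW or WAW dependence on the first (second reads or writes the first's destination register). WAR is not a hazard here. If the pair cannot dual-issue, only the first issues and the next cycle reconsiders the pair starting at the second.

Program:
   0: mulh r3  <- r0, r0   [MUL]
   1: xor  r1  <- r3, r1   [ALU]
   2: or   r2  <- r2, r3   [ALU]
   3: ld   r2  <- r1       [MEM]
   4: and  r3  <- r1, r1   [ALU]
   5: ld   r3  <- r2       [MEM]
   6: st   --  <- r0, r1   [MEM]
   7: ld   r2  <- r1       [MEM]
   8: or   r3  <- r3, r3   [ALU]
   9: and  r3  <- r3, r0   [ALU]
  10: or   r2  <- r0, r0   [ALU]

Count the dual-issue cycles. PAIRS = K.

  cy0 -> i0 (mulh.MUL) RAW r3
  cy1 -> i1/i2 (xor.ALU/or.ALU) 2-wide
  cy2 -> i3/i4 (ld.MEM/and.ALU) 2-wide
  cy3 -> i5 (ld.MEM) no-port MEM/MEM
  cy4 -> i6 (st.MEM) no-port MEM/MEM
  cy5 -> i7/i8 (ld.MEM/or.ALU) 2-wide
  cy6 -> i9/i10 (and.ALU/or.ALU) 2-wide

PAIRS = 4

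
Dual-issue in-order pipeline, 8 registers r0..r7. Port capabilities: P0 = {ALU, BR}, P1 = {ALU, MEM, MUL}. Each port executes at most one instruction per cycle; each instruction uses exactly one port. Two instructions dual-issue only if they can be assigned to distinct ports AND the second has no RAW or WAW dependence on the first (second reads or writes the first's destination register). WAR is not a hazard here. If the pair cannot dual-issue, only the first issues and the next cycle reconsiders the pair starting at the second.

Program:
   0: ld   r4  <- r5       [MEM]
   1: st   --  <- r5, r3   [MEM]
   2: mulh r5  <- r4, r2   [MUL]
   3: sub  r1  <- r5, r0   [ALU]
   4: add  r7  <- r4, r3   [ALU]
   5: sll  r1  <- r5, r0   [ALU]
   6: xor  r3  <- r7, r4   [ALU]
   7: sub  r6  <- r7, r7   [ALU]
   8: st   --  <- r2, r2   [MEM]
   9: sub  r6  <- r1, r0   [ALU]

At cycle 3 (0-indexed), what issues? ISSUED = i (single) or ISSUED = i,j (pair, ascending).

  cy0 -> i0 (ld.MEM) no-port MEM/MEM
  cy1 -> i1 (st.MEM) no-port MEM/MUL
  cy2 -> i2 (mulh.MUL) RAW r5
  cy3 -> i3/i4 (sub.ALU add.ALU) dual
  cy4 -> i5/i6 (sll.ALU xor.ALU) dual
  cy5 -> i7/i8 (sub.ALU st.MEM) dual
  cy6 -> i9 (sub.ALU) tail

ISSUED = 3,4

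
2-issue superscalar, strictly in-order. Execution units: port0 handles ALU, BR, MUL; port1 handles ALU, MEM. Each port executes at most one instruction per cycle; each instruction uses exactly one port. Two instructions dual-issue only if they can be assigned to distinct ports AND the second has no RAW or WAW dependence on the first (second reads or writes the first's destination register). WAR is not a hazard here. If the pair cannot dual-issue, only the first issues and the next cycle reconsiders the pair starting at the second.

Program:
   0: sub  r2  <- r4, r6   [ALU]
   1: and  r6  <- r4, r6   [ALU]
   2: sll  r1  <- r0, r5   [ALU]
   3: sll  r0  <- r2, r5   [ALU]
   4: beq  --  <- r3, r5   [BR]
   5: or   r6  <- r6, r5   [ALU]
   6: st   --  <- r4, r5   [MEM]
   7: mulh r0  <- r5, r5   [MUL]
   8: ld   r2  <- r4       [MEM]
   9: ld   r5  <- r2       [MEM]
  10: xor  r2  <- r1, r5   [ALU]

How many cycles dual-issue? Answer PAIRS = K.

0. sub.ALU+and.ALU @i0&i1  | dual
1. sll.ALU+sll.ALU @i2&i3  | dual
2. beq.BR+or.ALU @i4&i5  | dual
3. st.MEM+mulh.MUL @i6&i7  | dual
4. ld.MEM @i8  | no-port MEM/MEM
5. ld.MEM @i9  | RAW r5
6. xor.ALU @i10  | tail

PAIRS = 4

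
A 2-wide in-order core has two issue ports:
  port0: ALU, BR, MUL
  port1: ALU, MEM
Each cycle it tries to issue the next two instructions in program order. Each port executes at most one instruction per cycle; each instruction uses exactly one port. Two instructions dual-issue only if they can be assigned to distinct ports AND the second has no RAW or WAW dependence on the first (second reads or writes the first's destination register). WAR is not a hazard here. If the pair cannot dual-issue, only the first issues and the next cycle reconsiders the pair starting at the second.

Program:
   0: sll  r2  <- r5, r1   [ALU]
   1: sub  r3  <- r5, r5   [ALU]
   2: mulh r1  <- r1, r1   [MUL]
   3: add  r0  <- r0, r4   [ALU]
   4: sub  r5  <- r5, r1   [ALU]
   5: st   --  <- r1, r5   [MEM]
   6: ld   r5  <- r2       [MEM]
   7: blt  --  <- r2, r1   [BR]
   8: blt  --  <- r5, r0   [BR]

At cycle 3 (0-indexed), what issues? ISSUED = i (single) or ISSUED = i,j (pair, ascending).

0. sll+sub @i0&i1  | 2-wide
1. mulh+add @i2&i3  | 2-wide
2. sub @i4  | RAW r5
3. st @i5  | no-port MEM/MEM
4. ld+blt @i6&i7  | 2-wide
5. blt @i8  | tail

ISSUED = 5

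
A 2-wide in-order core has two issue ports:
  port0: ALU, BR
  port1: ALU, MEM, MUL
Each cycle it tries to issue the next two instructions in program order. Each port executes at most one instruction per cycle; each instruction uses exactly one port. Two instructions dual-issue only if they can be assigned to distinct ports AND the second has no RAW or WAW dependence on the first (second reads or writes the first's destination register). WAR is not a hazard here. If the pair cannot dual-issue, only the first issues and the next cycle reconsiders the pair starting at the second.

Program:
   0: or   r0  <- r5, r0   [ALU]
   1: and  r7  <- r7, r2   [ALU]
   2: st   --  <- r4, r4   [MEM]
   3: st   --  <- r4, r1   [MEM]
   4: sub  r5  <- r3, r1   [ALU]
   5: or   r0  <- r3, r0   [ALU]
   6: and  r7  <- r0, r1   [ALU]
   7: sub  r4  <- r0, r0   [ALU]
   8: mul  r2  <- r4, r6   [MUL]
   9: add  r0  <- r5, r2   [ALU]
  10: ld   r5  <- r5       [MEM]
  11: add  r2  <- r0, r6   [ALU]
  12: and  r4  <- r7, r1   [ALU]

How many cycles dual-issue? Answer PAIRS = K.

PAIRS = 5

c0: i0+i1 or.ALU+and.ALU  dual
c1: i2 st.MEM  no-port MEM/MEM
c2: i3+i4 st.MEM+sub.ALU  dual
c3: i5 or.ALU  RAW r0
c4: i6+i7 and.ALU+sub.ALU  dual
c5: i8 mul.MUL  RAW r2
c6: i9+i10 add.ALU+ld.MEM  dual
c7: i11+i12 add.ALU+and.ALU  dual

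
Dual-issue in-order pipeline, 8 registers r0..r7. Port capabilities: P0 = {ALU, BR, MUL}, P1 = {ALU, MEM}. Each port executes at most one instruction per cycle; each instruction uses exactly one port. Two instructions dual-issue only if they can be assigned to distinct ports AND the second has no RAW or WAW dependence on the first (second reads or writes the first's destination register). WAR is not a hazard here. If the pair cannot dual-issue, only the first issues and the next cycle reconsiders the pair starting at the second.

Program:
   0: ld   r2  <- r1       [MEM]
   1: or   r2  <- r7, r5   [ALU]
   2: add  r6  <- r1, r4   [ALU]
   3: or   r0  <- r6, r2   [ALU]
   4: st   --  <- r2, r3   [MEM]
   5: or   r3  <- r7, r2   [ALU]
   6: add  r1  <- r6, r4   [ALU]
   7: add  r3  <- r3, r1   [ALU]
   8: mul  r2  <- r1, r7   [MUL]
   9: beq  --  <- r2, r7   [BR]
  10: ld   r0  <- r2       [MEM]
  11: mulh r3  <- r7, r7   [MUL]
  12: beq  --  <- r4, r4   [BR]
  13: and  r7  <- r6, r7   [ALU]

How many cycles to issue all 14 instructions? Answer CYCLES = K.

CYCLES = 8

t=0 i0:ld ; WAW r2
t=1 i1,i2:or add ; pair
t=2 i3,i4:or st ; pair
t=3 i5,i6:or add ; pair
t=4 i7,i8:add mul ; pair
t=5 i9,i10:beq ld ; pair
t=6 i11:mulh ; no-port MUL/BR
t=7 i12,i13:beq and ; pair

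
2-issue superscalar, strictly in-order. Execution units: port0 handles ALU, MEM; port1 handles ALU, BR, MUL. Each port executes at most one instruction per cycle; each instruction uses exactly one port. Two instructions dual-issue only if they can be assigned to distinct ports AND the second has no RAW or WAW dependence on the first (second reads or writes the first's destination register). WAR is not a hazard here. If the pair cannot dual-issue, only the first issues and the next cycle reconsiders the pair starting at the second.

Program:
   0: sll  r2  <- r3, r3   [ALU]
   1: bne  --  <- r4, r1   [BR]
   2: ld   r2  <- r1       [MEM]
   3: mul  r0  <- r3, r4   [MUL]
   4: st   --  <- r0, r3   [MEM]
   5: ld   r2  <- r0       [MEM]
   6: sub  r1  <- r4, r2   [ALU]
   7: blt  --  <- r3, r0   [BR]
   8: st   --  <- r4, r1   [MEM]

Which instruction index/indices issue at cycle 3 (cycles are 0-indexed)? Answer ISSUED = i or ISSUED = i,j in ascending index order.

0. sll/bne @i0,i1  | pair
1. ld/mul @i2,i3  | pair
2. st @i4  | no-port MEM/MEM
3. ld @i5  | RAW r2
4. sub/blt @i6,i7  | pair
5. st @i8  | tail

ISSUED = 5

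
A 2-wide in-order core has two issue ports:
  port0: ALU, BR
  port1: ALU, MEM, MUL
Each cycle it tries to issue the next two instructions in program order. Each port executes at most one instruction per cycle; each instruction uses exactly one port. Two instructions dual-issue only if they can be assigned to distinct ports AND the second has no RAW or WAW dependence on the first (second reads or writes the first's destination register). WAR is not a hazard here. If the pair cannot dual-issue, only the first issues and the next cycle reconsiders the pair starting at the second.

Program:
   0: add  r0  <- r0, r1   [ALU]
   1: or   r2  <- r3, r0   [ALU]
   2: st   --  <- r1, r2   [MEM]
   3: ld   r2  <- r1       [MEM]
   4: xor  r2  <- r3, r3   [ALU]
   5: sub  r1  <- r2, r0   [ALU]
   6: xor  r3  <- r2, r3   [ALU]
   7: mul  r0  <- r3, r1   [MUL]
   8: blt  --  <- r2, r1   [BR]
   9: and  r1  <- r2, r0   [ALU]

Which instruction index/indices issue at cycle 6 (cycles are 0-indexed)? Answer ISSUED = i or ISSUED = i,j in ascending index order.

t=0 i0:add ; RAW r0
t=1 i1:or ; RAW r2
t=2 i2:st ; no-port MEM/MEM
t=3 i3:ld ; WAW r2
t=4 i4:xor ; RAW r2
t=5 i5+i6:sub+xor ; 2-wide
t=6 i7+i8:mul+blt ; 2-wide
t=7 i9:and ; tail

ISSUED = 7,8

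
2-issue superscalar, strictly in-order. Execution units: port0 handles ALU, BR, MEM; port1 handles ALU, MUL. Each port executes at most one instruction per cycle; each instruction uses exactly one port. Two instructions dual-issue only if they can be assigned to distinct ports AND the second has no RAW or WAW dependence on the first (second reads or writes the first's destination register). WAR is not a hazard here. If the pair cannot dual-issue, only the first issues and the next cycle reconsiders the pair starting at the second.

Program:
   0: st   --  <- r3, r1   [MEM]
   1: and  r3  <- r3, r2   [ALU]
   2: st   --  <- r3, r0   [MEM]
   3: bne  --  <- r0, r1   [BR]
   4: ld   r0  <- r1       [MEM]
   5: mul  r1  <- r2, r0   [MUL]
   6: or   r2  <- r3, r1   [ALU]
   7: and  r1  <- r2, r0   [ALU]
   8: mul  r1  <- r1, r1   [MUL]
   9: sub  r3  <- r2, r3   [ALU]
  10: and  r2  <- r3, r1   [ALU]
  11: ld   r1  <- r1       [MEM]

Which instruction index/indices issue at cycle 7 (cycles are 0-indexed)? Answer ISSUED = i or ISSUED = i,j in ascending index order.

  cy0 -> i0&i1 (st.MEM and.ALU) 2-wide
  cy1 -> i2 (st.MEM) no-port MEM/BR
  cy2 -> i3 (bne.BR) no-port BR/MEM
  cy3 -> i4 (ld.MEM) RAW r0
  cy4 -> i5 (mul.MUL) RAW r1
  cy5 -> i6 (or.ALU) RAW r2
  cy6 -> i7 (and.ALU) RAW+WAW r1
  cy7 -> i8&i9 (mul.MUL sub.ALU) 2-wide
  cy8 -> i10&i11 (and.ALU ld.MEM) 2-wide

ISSUED = 8,9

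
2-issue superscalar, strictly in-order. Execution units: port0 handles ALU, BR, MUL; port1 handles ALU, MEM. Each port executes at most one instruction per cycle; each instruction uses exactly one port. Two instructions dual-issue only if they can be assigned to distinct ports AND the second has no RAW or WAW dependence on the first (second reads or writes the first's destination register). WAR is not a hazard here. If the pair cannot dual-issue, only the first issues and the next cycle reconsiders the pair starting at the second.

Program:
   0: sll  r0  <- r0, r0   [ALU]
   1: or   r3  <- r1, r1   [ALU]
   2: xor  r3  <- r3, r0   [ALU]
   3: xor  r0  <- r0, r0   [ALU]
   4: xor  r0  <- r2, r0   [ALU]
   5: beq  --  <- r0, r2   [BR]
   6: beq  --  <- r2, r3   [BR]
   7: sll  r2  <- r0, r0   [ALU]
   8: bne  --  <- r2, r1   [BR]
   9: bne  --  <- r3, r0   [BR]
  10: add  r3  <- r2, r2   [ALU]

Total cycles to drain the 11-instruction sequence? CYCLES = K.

0. sll or @i0/i1  | dual
1. xor xor @i2/i3  | dual
2. xor @i4  | RAW r0
3. beq @i5  | no-port BR/BR
4. beq sll @i6/i7  | dual
5. bne @i8  | no-port BR/BR
6. bne add @i9/i10  | dual

CYCLES = 7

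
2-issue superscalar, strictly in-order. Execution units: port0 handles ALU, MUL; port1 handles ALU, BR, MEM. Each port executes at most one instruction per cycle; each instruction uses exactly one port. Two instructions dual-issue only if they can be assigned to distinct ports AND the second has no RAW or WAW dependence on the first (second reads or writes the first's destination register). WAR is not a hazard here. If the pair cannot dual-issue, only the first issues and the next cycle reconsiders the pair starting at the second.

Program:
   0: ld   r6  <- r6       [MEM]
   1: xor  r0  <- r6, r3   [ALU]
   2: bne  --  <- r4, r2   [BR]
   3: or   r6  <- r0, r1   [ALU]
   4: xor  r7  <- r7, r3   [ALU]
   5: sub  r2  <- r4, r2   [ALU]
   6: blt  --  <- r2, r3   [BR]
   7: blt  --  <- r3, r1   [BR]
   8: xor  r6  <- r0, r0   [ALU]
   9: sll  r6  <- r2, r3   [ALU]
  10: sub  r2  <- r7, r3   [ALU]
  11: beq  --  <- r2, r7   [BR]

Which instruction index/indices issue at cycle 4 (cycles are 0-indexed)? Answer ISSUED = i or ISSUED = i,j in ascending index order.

ISSUED = 6

[0] i0  ld.MEM  -- RAW r6
[1] i1/i2  xor.ALU/bne.BR  -- 2-wide
[2] i3/i4  or.ALU/xor.ALU  -- 2-wide
[3] i5  sub.ALU  -- RAW r2
[4] i6  blt.BR  -- no-port BR/BR
[5] i7/i8  blt.BR/xor.ALU  -- 2-wide
[6] i9/i10  sll.ALU/sub.ALU  -- 2-wide
[7] i11  beq.BR  -- tail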